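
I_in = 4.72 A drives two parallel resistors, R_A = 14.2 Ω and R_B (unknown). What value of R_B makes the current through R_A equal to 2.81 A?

R_B ≈ 20.9 Ω

In a two-way split, I_A/I_in = R_B/(R_A + R_B).
With f = 0.5953, R_B = R_A · f/(1−f) = 14.2 × 1.471 = 20.89 Ω.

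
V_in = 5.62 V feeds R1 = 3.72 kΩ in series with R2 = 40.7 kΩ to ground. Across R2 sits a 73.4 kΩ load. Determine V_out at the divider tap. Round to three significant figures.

R2 ‖ R_L = (40.7 × 73.4)/(40.7 + 73.4) = 26.18 kΩ.
Now apply the divider: V_out = 5.62 × 0.8756 = 4.921 V.
(Unloaded it would be 5.15 V; the load pulls it down.)

V_out ≈ 4.92 V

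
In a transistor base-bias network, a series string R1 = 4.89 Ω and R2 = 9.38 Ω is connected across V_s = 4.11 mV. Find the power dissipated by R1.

ΣR = 14.27 Ω → I = 4.11/14.27 = 0.2880 mA.
P(R1) = I²·R1 = (0.2880)² × 4.89 = 0.4056 µW.

P ≈ 0.406 µW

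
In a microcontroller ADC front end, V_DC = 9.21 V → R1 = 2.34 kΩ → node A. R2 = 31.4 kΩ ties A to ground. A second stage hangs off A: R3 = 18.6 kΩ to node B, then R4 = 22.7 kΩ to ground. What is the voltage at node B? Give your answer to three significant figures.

Looking into the second stage from A: R3 + R4 = 41.30 kΩ appears in parallel with R2.
Effective lower resistance at A: R2 ‖ 41.30 = 17.84 kΩ.
V_A = 9.21 × 17.84/(2.34 + 17.84) = 8.142 V.
V_B = V_A × 0.5496 = 4.475 V.

V_B ≈ 4.48 V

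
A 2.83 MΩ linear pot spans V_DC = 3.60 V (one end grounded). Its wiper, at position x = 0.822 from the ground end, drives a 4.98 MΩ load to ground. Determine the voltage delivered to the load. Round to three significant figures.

V_out ≈ 2.73 V

The pot divides into 0.5037 MΩ above the wiper and 2.326 MΩ below.
Lower segment in parallel with the load: 2.326 ‖ 4.98 = 1.586 MΩ.
V_out = 3.60 × 1.586/(0.5037 + 1.586) = 2.732 V.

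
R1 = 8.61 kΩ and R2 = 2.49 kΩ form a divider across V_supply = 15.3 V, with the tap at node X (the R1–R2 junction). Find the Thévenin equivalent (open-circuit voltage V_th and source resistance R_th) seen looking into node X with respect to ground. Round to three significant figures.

With X open, the divider is unloaded: V_th = 15.3 × 2.49/11.10 = 3.432 V.
Looking into X with the source shorted: R_th = R1·R2/(R1+R2) = 8.610 × 2.49/11.10 = 1.931 kΩ.

V_th ≈ 3.43 V, R_th ≈ 1.93 kΩ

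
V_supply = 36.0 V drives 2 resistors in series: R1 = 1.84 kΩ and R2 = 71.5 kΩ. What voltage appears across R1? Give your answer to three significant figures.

V ≈ 0.903 V

Series total: ΣR = 1.84 + 71.5 = 73.34 kΩ.
Voltage divider: V = V_supply · (1.840 / 73.34) = 36.0 × 0.02509 = 0.9032 V.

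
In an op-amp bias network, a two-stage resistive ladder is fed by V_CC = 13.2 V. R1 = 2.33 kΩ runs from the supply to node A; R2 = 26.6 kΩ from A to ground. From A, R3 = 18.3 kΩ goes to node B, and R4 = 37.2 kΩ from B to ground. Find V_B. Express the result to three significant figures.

Node A sees R2 in parallel with the series input of stage 2, R3 + R4 = 55.50 kΩ.
R2 ‖ (R3+R4) = 17.98 kΩ.
So V_A = 13.2 × 0.8853 = 11.69 V.
Then the unloaded second divider: V_B = V_A × R4/(R3+R4) = 11.69 × 0.6703 = 7.833 V.

V_B ≈ 7.83 V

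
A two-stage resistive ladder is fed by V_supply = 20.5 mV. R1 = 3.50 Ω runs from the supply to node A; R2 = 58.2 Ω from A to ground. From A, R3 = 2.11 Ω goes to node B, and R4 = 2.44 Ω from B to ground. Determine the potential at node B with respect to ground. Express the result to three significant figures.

The second stage (R3 + R4 = 4.550 Ω) loads node A in parallel with R2.
Effective lower resistance at A: R2 ‖ 4.550 = 4.220 Ω.
V_A = 20.5 × 4.220/(3.50 + 4.220) = 11.21 mV.
Stage 2 is unloaded, so V_B = V_A · R4/(R3+R4) = 11.21 × 2.44/4.550 = 6.009 mV.

V_B ≈ 6.01 mV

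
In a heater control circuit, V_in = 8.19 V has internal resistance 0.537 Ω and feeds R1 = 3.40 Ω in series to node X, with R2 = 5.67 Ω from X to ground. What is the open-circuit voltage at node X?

R1' = 0.537 + 3.40 = 3.937 Ω (source resistance + R1).
With X open, the divider is unloaded: V_th = 8.19 × 5.67/9.607 = 4.834 V.

V_th ≈ 4.83 V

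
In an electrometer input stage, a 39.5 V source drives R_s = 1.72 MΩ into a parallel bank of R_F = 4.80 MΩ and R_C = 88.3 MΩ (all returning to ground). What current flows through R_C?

Combine the parallel branches: R_p = (1/4.80 + 1/88.3)⁻¹ = 4.553 MΩ.
Node voltage V_A = V_in · R_p/(R_s + R_p) = 39.5 × 0.7258 = 28.67 V.
Branch current I = V_A/R_C = 28.67/88.3 = 0.3247 µA.
(Check via current divider: I_total = 6.297 µA; share G_k/ΣG = 0.05156 → same result.)

I ≈ 0.325 µA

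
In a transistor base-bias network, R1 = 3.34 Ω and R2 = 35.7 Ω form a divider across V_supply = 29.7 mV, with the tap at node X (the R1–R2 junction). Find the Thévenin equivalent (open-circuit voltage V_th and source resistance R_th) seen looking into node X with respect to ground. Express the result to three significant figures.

V_th ≈ 27.2 mV, R_th ≈ 3.05 Ω

Open-circuit (no load on X): V_th = V_supply · R2/(R1 + R2) = 29.7 × 35.7/(3.340 + 35.7) = 27.16 mV.
Zeroing V_supply shorts the top of R1 to ground, so R_th = R1 ‖ R2 = 3.054 Ω.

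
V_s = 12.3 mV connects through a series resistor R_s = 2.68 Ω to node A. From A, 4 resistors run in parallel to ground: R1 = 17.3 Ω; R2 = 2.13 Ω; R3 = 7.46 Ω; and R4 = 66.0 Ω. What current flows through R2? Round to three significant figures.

Parallel bank: R_p = 1/(1/17.3 + 1/2.13 + 1/7.46 + 1/66.0) = 1.478 Ω.
V_A by voltage divider: V_A = 12.3 × 1.478/(2.68 + 1.478) = 4.373 mV.
Branch current I = V_A/R2 = 4.373/2.13 = 2.053 mA.

I ≈ 2.05 mA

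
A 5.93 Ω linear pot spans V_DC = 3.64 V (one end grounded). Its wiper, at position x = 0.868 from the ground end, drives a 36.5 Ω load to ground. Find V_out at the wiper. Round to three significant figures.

Lower segment x·R_p = 5.147 Ω; upper segment (1−x)·R_p = 0.7828 Ω.
R_L loads the lower segment: effective lower R = 4.511 Ω.
Then V_out = V_DC · 4.511/(0.7828 + 4.511) = 3.102 V.

V_out ≈ 3.10 V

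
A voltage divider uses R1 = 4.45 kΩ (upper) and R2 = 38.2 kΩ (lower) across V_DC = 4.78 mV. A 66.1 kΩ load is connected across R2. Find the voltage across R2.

First combine the lower leg with the load: R2 ‖ R_L = 24.21 kΩ.
Voltage divider with the loaded lower leg: V_out = 4.78 × 24.21/(4.45 + 24.21) = 4.78 × 0.8447 = 4.038 mV.

V_out ≈ 4.04 mV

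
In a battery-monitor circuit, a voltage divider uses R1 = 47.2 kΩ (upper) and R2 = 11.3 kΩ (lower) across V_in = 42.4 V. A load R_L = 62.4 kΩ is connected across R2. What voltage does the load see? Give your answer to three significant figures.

V_out ≈ 7.15 V

The load sits in parallel with R2, giving an effective lower resistance R2' = R2·R_L/(R2+R_L) = 9.567 kΩ.
Voltage divider with the loaded lower leg: V_out = 42.4 × 9.567/(47.2 + 9.567) = 42.4 × 0.1685 = 7.146 V.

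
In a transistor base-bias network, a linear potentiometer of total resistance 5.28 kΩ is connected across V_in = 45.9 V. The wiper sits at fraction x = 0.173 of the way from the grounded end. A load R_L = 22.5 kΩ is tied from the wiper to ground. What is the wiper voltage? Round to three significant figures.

Lower segment x·R_p = 0.9134 kΩ; upper segment (1−x)·R_p = 4.367 kΩ.
R_L loads the lower segment: effective lower R = 0.8778 kΩ.
Loaded-divider output: V_out = 45.9 × 0.1674 = 7.683 V.

V_out ≈ 7.68 V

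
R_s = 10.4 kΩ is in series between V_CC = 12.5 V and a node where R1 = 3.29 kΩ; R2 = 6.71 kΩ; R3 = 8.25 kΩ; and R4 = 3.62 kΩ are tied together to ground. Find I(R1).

Equivalent of the parallel group: R_p = 1.176 kΩ.
V_A by voltage divider: V_A = 12.5 × 1.176/(10.4 + 1.176) = 1.270 V.
I(R1) = V_A / R1 = 1.270/3.29 = 0.3859 mA.

I ≈ 0.386 mA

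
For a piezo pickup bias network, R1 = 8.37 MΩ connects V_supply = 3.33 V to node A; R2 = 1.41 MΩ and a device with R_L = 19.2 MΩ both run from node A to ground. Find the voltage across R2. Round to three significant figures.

V_out ≈ 0.452 V

The load sits in parallel with R2, giving an effective lower resistance R2' = R2·R_L/(R2+R_L) = 1.314 MΩ.
Voltage divider with the loaded lower leg: V_out = 3.33 × 1.314/(8.37 + 1.314) = 3.33 × 0.1356 = 0.4517 V.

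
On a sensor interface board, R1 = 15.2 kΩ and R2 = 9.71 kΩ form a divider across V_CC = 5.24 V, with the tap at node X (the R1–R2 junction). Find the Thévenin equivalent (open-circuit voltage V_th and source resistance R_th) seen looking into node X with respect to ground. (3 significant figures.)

V_th ≈ 2.04 V, R_th ≈ 5.93 kΩ

V_th is the unloaded tap voltage: V_CC · R2/(R1+R2) = 5.24 × 0.3898 = 2.043 V.
Zeroing V_CC shorts the top of R1 to ground, so R_th = R1 ‖ R2 = 5.925 kΩ.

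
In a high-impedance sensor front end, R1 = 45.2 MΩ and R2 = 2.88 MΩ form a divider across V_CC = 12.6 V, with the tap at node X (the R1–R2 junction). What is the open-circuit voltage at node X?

V_th ≈ 0.755 V

With X open, the divider is unloaded: V_th = 12.6 × 2.88/48.08 = 0.7547 V.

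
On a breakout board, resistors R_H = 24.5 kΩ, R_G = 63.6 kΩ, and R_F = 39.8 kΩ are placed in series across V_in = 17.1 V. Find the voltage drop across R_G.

Series total: ΣR = 24.5 + 63.6 + 39.8 = 127.9 kΩ.
V = V_in · R/ΣR = 17.1 × 0.4973 = 8.503 V.

V ≈ 8.50 V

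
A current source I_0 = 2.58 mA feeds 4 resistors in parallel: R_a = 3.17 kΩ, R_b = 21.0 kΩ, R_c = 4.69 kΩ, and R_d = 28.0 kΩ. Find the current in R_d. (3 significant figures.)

I ≈ 0.151 mA

Conductances: ΣG = 1/3.17 + 1/21.0 + 1/4.69 + 1/28.0 = 0.6120 (1/kΩ).
Current divider: I(R_d) = I_0 · G_k/ΣG = 2.58 × (0.03571/0.6120) = 2.58 × 0.05836 = 0.1506 mA.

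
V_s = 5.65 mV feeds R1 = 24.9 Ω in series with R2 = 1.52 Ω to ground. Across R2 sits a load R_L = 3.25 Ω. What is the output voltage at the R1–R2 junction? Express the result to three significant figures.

First combine the lower leg with the load: R2 ‖ R_L = 1.036 Ω.
Voltage divider with the loaded lower leg: V_out = 5.65 × 1.036/(24.9 + 1.036) = 5.65 × 0.03993 = 0.2256 mV.

V_out ≈ 0.226 mV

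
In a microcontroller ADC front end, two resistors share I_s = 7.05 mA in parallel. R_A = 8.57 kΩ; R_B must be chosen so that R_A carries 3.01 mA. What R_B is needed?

Two-branch current divider: I_A = I_s · R_B/(R_A + R_B).
3.01/7.05 = R_B/(R_A + R_B) → R_B = R_A · (0.4270)/(1 − 0.4270) = 8.57 × 0.7450 = 6.385 kΩ.

R_B ≈ 6.39 kΩ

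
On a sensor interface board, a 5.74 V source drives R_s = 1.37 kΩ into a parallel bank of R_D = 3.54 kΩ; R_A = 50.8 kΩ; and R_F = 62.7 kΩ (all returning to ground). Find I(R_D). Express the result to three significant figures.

Combine the parallel branches: R_p = (1/3.54 + 1/50.8 + 1/62.7)⁻¹ = 3.143 kΩ.
V_A by voltage divider: V_A = 5.74 × 3.143/(1.37 + 3.143) = 3.998 V.
Branch current I = V_A/R_D = 3.998/3.54 = 1.129 mA.

I ≈ 1.13 mA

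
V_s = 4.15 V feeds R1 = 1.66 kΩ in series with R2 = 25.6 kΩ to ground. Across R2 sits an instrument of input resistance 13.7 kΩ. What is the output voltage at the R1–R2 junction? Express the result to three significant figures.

V_out ≈ 3.50 V

The load sits in parallel with R2, giving an effective lower resistance R2' = R2·R_L/(R2+R_L) = 8.924 kΩ.
Voltage divider with the loaded lower leg: V_out = 4.15 × 8.924/(1.66 + 8.924) = 4.15 × 0.8432 = 3.499 V.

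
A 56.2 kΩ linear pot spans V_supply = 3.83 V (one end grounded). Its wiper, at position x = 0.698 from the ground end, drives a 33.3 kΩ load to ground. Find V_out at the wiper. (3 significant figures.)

The pot divides into 16.97 kΩ above the wiper and 39.23 kΩ below.
R_L loads the lower segment: effective lower R = 18.01 kΩ.
Loaded-divider output: V_out = 3.83 × 0.5148 = 1.972 V.

V_out ≈ 1.97 V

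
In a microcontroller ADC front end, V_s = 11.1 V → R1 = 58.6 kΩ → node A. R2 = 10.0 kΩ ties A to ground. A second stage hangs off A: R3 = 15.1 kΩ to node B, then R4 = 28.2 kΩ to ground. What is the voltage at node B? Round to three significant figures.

V_B ≈ 0.880 V

Node A sees R2 in parallel with the series input of stage 2, R3 + R4 = 43.30 kΩ.
Effective lower resistance at A: R2 ‖ 43.30 = 8.124 kΩ.
So V_A = 11.1 × 0.1218 = 1.351 V.
Then the unloaded second divider: V_B = V_A × R4/(R3+R4) = 1.351 × 0.6513 = 0.8802 V.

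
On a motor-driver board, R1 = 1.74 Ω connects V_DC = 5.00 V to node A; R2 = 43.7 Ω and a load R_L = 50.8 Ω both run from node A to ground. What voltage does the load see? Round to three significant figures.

R2 ‖ R_L = (43.7 × 50.8)/(43.7 + 50.8) = 23.49 Ω.
Voltage divider with the loaded lower leg: V_out = 5.00 × 23.49/(1.74 + 23.49) = 5.00 × 0.9310 = 4.655 V.
(Unloaded it would be 4.81 V; the load pulls it down.)

V_out ≈ 4.66 V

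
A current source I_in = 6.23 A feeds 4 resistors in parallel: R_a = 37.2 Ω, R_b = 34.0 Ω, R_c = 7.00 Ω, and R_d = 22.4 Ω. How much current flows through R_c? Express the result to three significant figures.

I ≈ 3.65 A

Conductances: ΣG = 1/37.2 + 1/34.0 + 1/7.00 + 1/22.4 = 0.2438 (1/Ω).
R_c takes the fraction G_k/ΣG = 0.1429/0.2438 = 0.5860, so I = 6.23 × 0.5860 = 3.651 A.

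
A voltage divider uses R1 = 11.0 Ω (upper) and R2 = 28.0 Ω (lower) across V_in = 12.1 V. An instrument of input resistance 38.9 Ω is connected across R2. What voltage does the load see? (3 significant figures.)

V_out ≈ 7.22 V

R2 ‖ R_L = (28.0 × 38.9)/(28.0 + 38.9) = 16.28 Ω.
Then V_out = V_in · R2'/(R1 + R2') = 12.1 × 16.28/27.28 = 7.221 V.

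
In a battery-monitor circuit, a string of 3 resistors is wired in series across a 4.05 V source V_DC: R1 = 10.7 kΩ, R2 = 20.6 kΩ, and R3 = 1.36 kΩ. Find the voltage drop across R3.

V ≈ 0.169 V

ΣR = 10.7 + 20.6 + 1.36 = 32.66 kΩ.
By the voltage-divider rule, V = 4.05 × 1.360/32.66 = 0.1686 V.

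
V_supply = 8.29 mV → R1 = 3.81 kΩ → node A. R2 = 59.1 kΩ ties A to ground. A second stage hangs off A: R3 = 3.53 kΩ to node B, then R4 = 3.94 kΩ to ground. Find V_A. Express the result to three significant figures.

Looking into the second stage from A: R3 + R4 = 7.470 kΩ appears in parallel with R2.
R2 ‖ (R3+R4) = 6.632 kΩ.
So V_A = 8.29 × 0.6351 = 5.265 mV.

V_A ≈ 5.27 mV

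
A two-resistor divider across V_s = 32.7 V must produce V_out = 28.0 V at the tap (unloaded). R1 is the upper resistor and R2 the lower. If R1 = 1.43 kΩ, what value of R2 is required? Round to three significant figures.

R2 ≈ 8.52 kΩ

Required fraction k = V_out/V_s = 0.8563.
Rearranging, R2 = R1·k/(1−k) = 1.43 × 5.957 = 8.519 kΩ.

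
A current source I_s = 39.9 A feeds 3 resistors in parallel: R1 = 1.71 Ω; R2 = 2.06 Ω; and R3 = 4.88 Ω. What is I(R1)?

I ≈ 18.3 A

Total conductance ΣG = 1/1.71 + 1/2.06 + 1/4.88 = 1.275 (units of 1/Ω).
R1 takes the fraction G_k/ΣG = 0.5848/1.275 = 0.4586, so I = 39.9 × 0.4586 = 18.30 A.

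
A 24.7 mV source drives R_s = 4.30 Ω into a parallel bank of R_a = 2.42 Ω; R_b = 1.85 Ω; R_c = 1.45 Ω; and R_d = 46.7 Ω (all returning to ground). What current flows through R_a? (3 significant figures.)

Equivalent of the parallel group: R_p = 0.6007 Ω.
Node voltage V_A = V_supply · R_p/(R_s + R_p) = 24.7 × 0.1226 = 3.027 mV.
Branch current I = V_A/R_a = 3.027/2.42 = 1.251 mA.
(Check via current divider: I_total = 5.040 mA; share G_k/ΣG = 0.2482 → same result.)

I ≈ 1.25 mA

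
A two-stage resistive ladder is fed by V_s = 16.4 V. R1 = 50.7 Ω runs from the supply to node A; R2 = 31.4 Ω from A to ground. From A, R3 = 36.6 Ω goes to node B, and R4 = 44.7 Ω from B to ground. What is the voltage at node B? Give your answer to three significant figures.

V_B ≈ 2.78 V

Looking into the second stage from A: R3 + R4 = 81.30 Ω appears in parallel with R2.
Effective lower resistance at A: R2 ‖ 81.30 = 22.65 Ω.
V_A = 16.4 × 22.65/(50.7 + 22.65) = 5.064 V.
Then the unloaded second divider: V_B = V_A × R4/(R3+R4) = 5.064 × 0.5498 = 2.785 V.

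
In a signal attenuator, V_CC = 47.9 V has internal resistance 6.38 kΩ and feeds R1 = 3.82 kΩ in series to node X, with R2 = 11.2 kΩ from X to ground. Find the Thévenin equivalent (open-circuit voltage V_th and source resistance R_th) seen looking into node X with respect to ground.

V_th ≈ 25.1 V, R_th ≈ 5.34 kΩ

R1' = 6.38 + 3.82 = 10.20 kΩ (source resistance + R1).
V_th is the unloaded tap voltage: V_CC · R2/(R1'+R2) = 47.9 × 0.5234 = 25.07 V.
Looking into X with the source shorted: R_th = R1'·R2/(R1'+R2) = 10.20 × 11.2/21.40 = 5.338 kΩ.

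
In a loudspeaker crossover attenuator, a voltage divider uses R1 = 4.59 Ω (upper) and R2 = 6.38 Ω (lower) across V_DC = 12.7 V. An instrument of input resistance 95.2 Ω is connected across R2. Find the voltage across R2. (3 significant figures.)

The load sits in parallel with R2, giving an effective lower resistance R2' = R2·R_L/(R2+R_L) = 5.979 Ω.
Now apply the divider: V_out = 12.7 × 0.5657 = 7.185 V.

V_out ≈ 7.18 V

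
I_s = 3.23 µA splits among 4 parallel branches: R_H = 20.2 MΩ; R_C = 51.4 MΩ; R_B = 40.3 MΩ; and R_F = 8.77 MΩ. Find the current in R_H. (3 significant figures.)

I ≈ 0.769 µA

Conductances: ΣG = 1/20.2 + 1/51.4 + 1/40.3 + 1/8.77 = 0.2078 (1/MΩ).
By the current-divider rule, I = I_s · G_k/ΣG = 3.23 × 0.2382 = 0.7695 µA.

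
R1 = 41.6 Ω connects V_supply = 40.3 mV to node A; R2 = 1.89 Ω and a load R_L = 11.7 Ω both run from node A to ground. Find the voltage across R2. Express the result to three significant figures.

V_out ≈ 1.52 mV

R2 ‖ R_L = (1.89 × 11.7)/(1.89 + 11.7) = 1.627 Ω.
Voltage divider with the loaded lower leg: V_out = 40.3 × 1.627/(41.6 + 1.627) = 40.3 × 0.03764 = 1.517 mV.
(Unloaded it would be 1.75 mV; the load pulls it down.)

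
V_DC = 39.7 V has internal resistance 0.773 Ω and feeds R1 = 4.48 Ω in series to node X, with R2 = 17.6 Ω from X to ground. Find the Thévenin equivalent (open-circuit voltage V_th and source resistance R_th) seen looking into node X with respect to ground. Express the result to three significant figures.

V_th ≈ 30.6 V, R_th ≈ 4.05 Ω

R1' = 0.773 + 4.48 = 5.253 Ω (source resistance + R1).
V_th is the unloaded tap voltage: V_DC · R2/(R1'+R2) = 39.7 × 0.7701 = 30.57 V.
Zeroing V_DC shorts the top of R1' to ground, so R_th = R1' ‖ R2 = 4.046 Ω.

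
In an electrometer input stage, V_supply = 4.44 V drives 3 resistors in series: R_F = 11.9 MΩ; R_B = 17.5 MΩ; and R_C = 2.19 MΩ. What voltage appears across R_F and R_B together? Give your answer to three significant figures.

V ≈ 4.13 V

Total series resistance ΣR = 11.9 + 17.5 + 2.19 = 31.59 MΩ.
R_{R_F..R_B} = 11.9 + 17.5 = 29.40 MΩ.
By the voltage-divider rule, V = 4.44 × 29.40/31.59 = 4.132 V.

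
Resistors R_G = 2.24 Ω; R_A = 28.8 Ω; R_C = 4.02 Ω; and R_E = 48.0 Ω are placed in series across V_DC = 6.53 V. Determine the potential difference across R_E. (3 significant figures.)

Series total: ΣR = 2.24 + 28.8 + 4.02 + 48.0 = 83.06 Ω.
By the voltage-divider rule, V = 6.53 × 48.00/83.06 = 3.774 V.

V ≈ 3.77 V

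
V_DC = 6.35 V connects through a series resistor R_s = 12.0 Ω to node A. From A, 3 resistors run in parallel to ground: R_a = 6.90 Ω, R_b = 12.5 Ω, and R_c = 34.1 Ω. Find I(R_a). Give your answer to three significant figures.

Combine the parallel branches: R_p = (1/6.90 + 1/12.5 + 1/34.1)⁻¹ = 3.933 Ω.
V_A = 6.35 × 3.933/15.93 = 1.568 V.
I(R_a) = V_A / R_a = 1.568/6.90 = 0.2272 A.
(Equivalently: I_total = 0.3985 A, then current-divider fraction G_k/ΣG = 0.5700.)

I ≈ 0.227 A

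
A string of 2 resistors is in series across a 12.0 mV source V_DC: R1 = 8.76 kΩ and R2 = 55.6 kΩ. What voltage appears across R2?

Series total: ΣR = 8.76 + 55.6 = 64.36 kΩ.
V = V_DC · R/ΣR = 12.0 × 0.8639 = 10.37 mV.

V ≈ 10.4 mV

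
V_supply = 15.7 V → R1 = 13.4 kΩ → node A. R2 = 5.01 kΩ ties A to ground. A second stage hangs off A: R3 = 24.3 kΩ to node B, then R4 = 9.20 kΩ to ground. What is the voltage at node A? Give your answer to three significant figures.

V_A ≈ 3.85 V

Node A sees R2 in parallel with the series input of stage 2, R3 + R4 = 33.50 kΩ.
Effective lower resistance at A: R2 ‖ 33.50 = 4.358 kΩ.
So V_A = 15.7 × 0.2454 = 3.853 V.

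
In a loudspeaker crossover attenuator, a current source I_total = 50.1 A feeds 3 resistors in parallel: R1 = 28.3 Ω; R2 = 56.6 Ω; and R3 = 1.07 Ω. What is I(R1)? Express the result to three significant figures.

I ≈ 1.79 A

ΣG = 1/28.3 + 1/56.6 + 1/1.07 = 0.9876.
By the current-divider rule, I = I_total · G_k/ΣG = 50.1 × 0.03578 = 1.793 A.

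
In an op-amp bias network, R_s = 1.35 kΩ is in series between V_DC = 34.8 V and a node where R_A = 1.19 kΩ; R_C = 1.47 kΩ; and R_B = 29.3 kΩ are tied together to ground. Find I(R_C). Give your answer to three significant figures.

Combine the parallel branches: R_p = (1/1.19 + 1/1.47 + 1/29.3)⁻¹ = 0.6432 kΩ.
V_A = 34.8 × 0.6432/1.993 = 11.23 V.
I(R_C) = V_A / R_C = 11.23/1.47 = 7.639 mA.

I ≈ 7.64 mA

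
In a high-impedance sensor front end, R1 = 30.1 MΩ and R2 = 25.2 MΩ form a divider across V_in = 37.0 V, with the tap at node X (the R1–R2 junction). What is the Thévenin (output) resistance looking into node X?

Looking into X with the source shorted: R_th = R1·R2/(R1+R2) = 30.10 × 25.2/55.30 = 13.72 MΩ.

R_th ≈ 13.7 MΩ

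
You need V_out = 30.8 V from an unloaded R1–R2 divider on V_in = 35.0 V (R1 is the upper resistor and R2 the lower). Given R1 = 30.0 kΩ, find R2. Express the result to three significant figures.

V_out/V_in = R2/(R1+R2) = 0.8800.
So R2 = R1 · V_out/(V_in − V_out) = 30.0 × 30.8/(35.0 − 30.8) = 30.0 × 7.333 = 220.0 kΩ.

R2 ≈ 220 kΩ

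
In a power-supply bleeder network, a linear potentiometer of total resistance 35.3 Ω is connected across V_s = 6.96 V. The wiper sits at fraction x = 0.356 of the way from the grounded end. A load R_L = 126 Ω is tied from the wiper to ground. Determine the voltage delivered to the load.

V_out ≈ 2.33 V

Split the track: R_lower = x·R_p = 12.57 Ω, R_upper = (1−x)·R_p = 22.73 Ω.
Lower segment in parallel with the load: 12.57 ‖ 126 = 11.43 Ω.
V_out = 6.96 × 11.43/(22.73 + 11.43) = 2.328 V.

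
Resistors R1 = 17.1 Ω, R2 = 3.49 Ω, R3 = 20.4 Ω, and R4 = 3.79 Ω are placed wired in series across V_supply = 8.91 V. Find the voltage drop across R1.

V ≈ 3.40 V

ΣR = 17.1 + 3.49 + 20.4 + 3.79 = 44.78 Ω.
Voltage divider: V = V_supply · (17.10 / 44.78) = 8.91 × 0.3819 = 3.402 V.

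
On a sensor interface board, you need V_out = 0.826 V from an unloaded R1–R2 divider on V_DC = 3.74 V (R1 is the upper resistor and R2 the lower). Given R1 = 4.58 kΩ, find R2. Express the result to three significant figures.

V_out/V_DC = R2/(R1+R2) = 0.2209.
So R2 = R1 · V_out/(V_DC − V_out) = 4.58 × 0.826/(3.74 − 0.826) = 4.58 × 0.2835 = 1.298 kΩ.

R2 ≈ 1.30 kΩ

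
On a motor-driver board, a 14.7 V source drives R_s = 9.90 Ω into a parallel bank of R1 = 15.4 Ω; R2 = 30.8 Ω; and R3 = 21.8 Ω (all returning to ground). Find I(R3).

I ≈ 0.279 A

Parallel bank: R_p = 1/(1/15.4 + 1/30.8 + 1/21.8) = 6.980 Ω.
V_A = 14.7 × 6.980/16.88 = 6.078 V.
Branch current I = V_A/R3 = 6.078/21.8 = 0.2788 A.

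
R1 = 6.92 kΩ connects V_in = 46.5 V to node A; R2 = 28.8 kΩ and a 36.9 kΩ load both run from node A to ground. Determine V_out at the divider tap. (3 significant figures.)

R2 ‖ R_L = (28.8 × 36.9)/(28.8 + 36.9) = 16.18 kΩ.
Voltage divider with the loaded lower leg: V_out = 46.5 × 16.18/(6.92 + 16.18) = 46.5 × 0.7004 = 32.57 V.
(Unloaded it would be 37.5 V; the load pulls it down.)

V_out ≈ 32.6 V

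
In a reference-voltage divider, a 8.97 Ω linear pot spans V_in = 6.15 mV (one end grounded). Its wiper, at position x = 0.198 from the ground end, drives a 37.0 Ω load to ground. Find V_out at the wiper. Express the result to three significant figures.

V_out ≈ 1.17 mV

Split the track: R_lower = x·R_p = 1.776 Ω, R_upper = (1−x)·R_p = 7.194 Ω.
(x·R_p) ‖ R_L = 1.695 Ω.
V_out = 6.15 × 1.695/(7.194 + 1.695) = 1.173 mV.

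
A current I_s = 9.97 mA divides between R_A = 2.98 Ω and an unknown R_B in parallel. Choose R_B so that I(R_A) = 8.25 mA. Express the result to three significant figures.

Two-branch current divider: I_A = I_s · R_B/(R_A + R_B).
8.25/9.97 = R_B/(R_A + R_B) → R_B = R_A · (0.8275)/(1 − 0.8275) = 2.98 × 4.797 = 14.29 Ω.

R_B ≈ 14.3 Ω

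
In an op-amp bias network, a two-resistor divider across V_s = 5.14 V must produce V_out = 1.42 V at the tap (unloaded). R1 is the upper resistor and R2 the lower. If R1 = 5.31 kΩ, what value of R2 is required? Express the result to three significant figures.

R2 ≈ 2.03 kΩ

Required fraction k = V_out/V_s = 0.2763.
R2 = R1 · 0.2763/(1 − 0.2763) = 2.027 kΩ.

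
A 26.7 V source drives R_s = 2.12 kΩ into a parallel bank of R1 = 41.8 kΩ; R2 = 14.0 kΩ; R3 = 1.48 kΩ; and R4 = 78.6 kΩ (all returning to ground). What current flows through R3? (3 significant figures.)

Combine the parallel branches: R_p = (1/41.8 + 1/14.0 + 1/1.48 + 1/78.6)⁻¹ = 1.276 kΩ.
Node voltage V_A = V_supply · R_p/(R_s + R_p) = 26.7 × 0.3757 = 10.03 V.
Branch current I = V_A/R3 = 10.03/1.48 = 6.778 mA.
(Equivalently: I_total = 7.862 mA, then current-divider fraction G_k/ΣG = 0.8621.)

I ≈ 6.78 mA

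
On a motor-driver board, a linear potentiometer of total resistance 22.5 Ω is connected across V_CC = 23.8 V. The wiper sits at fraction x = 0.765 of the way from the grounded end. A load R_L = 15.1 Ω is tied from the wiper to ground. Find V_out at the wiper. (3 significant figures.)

Lower segment x·R_p = 17.21 Ω; upper segment (1−x)·R_p = 5.287 Ω.
Lower segment in parallel with the load: 17.21 ‖ 15.1 = 8.044 Ω.
Loaded-divider output: V_out = 23.8 × 0.6034 = 14.36 V.
(Unloaded: V_out = x·V_CC = 18.2 V.)

V_out ≈ 14.4 V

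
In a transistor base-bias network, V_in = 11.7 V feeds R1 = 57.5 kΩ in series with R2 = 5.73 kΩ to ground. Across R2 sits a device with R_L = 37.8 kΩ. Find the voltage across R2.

V_out ≈ 0.932 V

R2 ‖ R_L = (5.73 × 37.8)/(5.73 + 37.8) = 4.976 kΩ.
Now apply the divider: V_out = 11.7 × 0.07964 = 0.9318 V.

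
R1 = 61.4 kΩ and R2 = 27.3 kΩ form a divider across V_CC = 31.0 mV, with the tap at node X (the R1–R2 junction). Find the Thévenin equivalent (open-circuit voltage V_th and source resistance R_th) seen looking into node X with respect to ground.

With X open, the divider is unloaded: V_th = 31.0 × 27.3/88.70 = 9.541 mV.
Looking into X with the source shorted: R_th = R1·R2/(R1+R2) = 61.40 × 27.3/88.70 = 18.90 kΩ.

V_th ≈ 9.54 mV, R_th ≈ 18.9 kΩ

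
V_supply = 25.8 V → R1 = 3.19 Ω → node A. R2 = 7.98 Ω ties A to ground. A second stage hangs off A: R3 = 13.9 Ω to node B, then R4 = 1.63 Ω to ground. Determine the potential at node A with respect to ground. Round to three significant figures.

Node A sees R2 in parallel with the series input of stage 2, R3 + R4 = 15.53 Ω.
R2 ‖ (R3+R4) = 5.271 Ω.
So V_A = 25.8 × 0.6230 = 16.07 V.

V_A ≈ 16.1 V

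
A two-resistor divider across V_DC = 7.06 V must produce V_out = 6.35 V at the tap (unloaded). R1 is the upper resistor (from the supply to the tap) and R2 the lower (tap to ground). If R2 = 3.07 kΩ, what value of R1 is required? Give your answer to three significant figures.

R1 ≈ 0.343 kΩ

V_out/V_DC = R2/(R1+R2) = 0.8994.
So R1 = R2 · (V_DC/V_out − 1) = 3.07 × (7.06/6.35 − 1) = 3.07 × 0.1118 = 0.3433 kΩ.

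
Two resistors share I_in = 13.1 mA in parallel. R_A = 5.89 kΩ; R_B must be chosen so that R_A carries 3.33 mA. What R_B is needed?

R_B ≈ 2.01 kΩ

In a two-way split, I_A/I_in = R_B/(R_A + R_B).
3.33/13.1 = R_B/(R_A + R_B) → R_B = R_A · (0.2542)/(1 − 0.2542) = 5.89 × 0.3408 = 2.008 kΩ.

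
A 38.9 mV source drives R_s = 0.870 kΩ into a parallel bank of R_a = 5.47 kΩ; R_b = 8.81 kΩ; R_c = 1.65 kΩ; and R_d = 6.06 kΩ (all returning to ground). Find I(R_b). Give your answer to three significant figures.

Parallel bank: R_p = 1/(1/5.47 + 1/8.81 + 1/1.65 + 1/6.06) = 0.9369 kΩ.
V_A by voltage divider: V_A = 38.9 × 0.9369/(0.870 + 0.9369) = 20.17 mV.
Branch current I = V_A/R_b = 20.17/8.81 = 2.289 µA.

I ≈ 2.29 µA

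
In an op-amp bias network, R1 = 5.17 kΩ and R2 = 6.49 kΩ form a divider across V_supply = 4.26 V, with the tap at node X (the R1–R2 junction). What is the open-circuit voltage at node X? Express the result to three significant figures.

V_th ≈ 2.37 V

With X open, the divider is unloaded: V_th = 4.26 × 6.49/11.66 = 2.371 V.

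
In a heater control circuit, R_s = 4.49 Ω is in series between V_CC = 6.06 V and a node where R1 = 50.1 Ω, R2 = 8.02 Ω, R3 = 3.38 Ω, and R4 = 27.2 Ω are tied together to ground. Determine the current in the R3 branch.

I ≈ 0.570 A

Combine the parallel branches: R_p = (1/50.1 + 1/8.02 + 1/3.38 + 1/27.2)⁻¹ = 2.095 Ω.
Node voltage V_A = V_CC · R_p/(R_s + R_p) = 6.06 × 0.3182 = 1.928 V.
I(R3) = V_A / R3 = 1.928/3.38 = 0.5705 A.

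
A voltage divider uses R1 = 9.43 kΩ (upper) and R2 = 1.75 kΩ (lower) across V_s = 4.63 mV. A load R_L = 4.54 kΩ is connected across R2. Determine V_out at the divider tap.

V_out ≈ 0.547 mV

First combine the lower leg with the load: R2 ‖ R_L = 1.263 kΩ.
Now apply the divider: V_out = 4.63 × 0.1181 = 0.5469 mV.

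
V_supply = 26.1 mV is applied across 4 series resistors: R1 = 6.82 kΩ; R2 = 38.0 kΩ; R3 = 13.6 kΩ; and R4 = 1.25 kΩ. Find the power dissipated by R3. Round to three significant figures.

The common current is I = 26.1/59.67 = 0.4374 µA.
P = I²R = 0.1913 × 13.6 = 2.602 nW.

P ≈ 2.60 nW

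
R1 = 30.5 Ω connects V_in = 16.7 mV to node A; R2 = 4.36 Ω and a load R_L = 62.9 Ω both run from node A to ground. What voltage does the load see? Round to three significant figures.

First combine the lower leg with the load: R2 ‖ R_L = 4.077 Ω.
Then V_out = V_in · R2'/(R1 + R2') = 16.7 × 4.077/34.58 = 1.969 mV.
(Unloaded it would be 2.09 mV; the load pulls it down.)

V_out ≈ 1.97 mV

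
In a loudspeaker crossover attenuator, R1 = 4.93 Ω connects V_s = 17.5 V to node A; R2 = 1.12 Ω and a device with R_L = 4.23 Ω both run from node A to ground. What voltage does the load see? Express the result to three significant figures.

V_out ≈ 2.66 V

The load sits in parallel with R2, giving an effective lower resistance R2' = R2·R_L/(R2+R_L) = 0.8855 Ω.
Now apply the divider: V_out = 17.5 × 0.1523 = 2.665 V.
(Unloaded it would be 3.24 V; the load pulls it down.)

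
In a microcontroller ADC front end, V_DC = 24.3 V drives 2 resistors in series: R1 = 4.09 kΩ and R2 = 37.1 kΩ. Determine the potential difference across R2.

ΣR = 4.09 + 37.1 = 41.19 kΩ.
By the voltage-divider rule, V = 24.3 × 37.10/41.19 = 21.89 V.

V ≈ 21.9 V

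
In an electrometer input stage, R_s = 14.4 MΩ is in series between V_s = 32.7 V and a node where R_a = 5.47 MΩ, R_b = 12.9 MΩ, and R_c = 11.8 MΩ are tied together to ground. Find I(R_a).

I ≈ 1.00 µA

Parallel bank: R_p = 1/(1/5.47 + 1/12.9 + 1/11.8) = 2.898 MΩ.
Node voltage V_A = V_s · R_p/(R_s + R_p) = 32.7 × 0.1675 = 5.478 V.
I(R_a) = V_A / R_a = 5.478/5.47 = 1.001 µA.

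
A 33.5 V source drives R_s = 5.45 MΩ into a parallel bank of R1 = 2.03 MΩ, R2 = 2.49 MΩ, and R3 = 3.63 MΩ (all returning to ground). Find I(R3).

I ≈ 1.25 µA

Parallel bank: R_p = 1/(1/2.03 + 1/2.49 + 1/3.63) = 0.8549 MΩ.
V_A by voltage divider: V_A = 33.5 × 0.8549/(5.45 + 0.8549) = 4.542 V.
Branch current I = V_A/R3 = 4.542/3.63 = 1.251 µA.
(Equivalently: I_total = 5.313 µA, then current-divider fraction G_k/ΣG = 0.2355.)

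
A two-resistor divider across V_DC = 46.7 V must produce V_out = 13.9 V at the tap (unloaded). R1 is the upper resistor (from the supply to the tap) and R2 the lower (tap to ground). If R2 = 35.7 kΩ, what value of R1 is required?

V_out/V_DC = R2/(R1+R2) = 0.2976.
So R1 = R2 · (V_DC/V_out − 1) = 35.7 × (46.7/13.9 − 1) = 35.7 × 2.360 = 84.24 kΩ.

R1 ≈ 84.2 kΩ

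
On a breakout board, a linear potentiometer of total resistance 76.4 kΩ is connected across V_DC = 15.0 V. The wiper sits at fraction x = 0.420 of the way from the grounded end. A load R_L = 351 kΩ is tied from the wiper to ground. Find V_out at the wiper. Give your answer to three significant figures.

V_out ≈ 5.98 V

Split the track: R_lower = x·R_p = 32.09 kΩ, R_upper = (1−x)·R_p = 44.31 kΩ.
R_L loads the lower segment: effective lower R = 29.40 kΩ.
V_out = 15.0 × 29.40/(44.31 + 29.40) = 5.983 V.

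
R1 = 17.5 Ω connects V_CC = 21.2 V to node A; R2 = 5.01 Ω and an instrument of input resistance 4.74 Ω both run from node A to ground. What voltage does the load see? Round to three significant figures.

V_out ≈ 2.59 V

The load sits in parallel with R2, giving an effective lower resistance R2' = R2·R_L/(R2+R_L) = 2.436 Ω.
Now apply the divider: V_out = 21.2 × 0.1222 = 2.590 V.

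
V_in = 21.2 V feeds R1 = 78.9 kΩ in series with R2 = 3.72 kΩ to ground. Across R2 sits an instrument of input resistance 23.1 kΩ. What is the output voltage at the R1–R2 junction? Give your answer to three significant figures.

V_out ≈ 0.827 V

R2 ‖ R_L = (3.72 × 23.1)/(3.72 + 23.1) = 3.204 kΩ.
Then V_out = V_in · R2'/(R1 + R2') = 21.2 × 3.204/82.10 = 0.8273 V.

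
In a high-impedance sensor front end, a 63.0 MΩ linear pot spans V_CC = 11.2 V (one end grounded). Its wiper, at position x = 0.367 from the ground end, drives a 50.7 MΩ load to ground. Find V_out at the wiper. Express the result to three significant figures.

Split the track: R_lower = x·R_p = 23.12 MΩ, R_upper = (1−x)·R_p = 39.88 MΩ.
R_L loads the lower segment: effective lower R = 15.88 MΩ.
V_out = 11.2 × 15.88/(39.88 + 15.88) = 3.190 V.

V_out ≈ 3.19 V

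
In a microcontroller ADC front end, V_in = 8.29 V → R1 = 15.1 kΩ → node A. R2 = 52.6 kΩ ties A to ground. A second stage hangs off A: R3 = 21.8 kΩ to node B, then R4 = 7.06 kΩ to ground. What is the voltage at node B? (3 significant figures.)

V_B ≈ 1.12 V

Node A sees R2 in parallel with the series input of stage 2, R3 + R4 = 28.86 kΩ.
Effective lower resistance at A: R2 ‖ 28.86 = 18.64 kΩ.
First divider: V_A = V_in · 18.64/(15.1 + 18.64) = 4.579 V.
Stage 2 is unloaded, so V_B = V_A · R4/(R3+R4) = 4.579 × 7.06/28.86 = 1.120 V.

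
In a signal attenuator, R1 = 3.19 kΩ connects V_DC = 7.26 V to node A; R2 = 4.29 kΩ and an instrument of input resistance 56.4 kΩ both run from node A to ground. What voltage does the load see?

R2 ‖ R_L = (4.29 × 56.4)/(4.29 + 56.4) = 3.987 kΩ.
Now apply the divider: V_out = 7.26 × 0.5555 = 4.033 V.
(Unloaded it would be 4.16 V; the load pulls it down.)

V_out ≈ 4.03 V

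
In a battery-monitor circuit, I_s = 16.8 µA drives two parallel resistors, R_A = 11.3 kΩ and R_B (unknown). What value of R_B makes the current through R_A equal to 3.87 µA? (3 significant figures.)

The fraction through R_A equals R_B/(R_A+R_B).
3.87/16.8 = R_B/(R_A + R_B) → R_B = R_A · (0.2304)/(1 − 0.2304) = 11.3 × 0.2993 = 3.382 kΩ.

R_B ≈ 3.38 kΩ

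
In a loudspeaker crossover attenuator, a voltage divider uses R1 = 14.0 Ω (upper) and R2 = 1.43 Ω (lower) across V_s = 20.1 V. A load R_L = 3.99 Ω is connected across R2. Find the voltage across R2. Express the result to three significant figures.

V_out ≈ 1.41 V

First combine the lower leg with the load: R2 ‖ R_L = 1.053 Ω.
Now apply the divider: V_out = 20.1 × 0.06994 = 1.406 V.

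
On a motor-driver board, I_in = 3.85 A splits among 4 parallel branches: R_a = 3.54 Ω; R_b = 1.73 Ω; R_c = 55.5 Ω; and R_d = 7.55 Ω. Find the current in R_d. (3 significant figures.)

I ≈ 0.504 A

Conductances: ΣG = 1/3.54 + 1/1.73 + 1/55.5 + 1/7.55 = 1.011 (1/Ω).
By the current-divider rule, I = I_in · G_k/ΣG = 3.85 × 0.1310 = 0.5044 A.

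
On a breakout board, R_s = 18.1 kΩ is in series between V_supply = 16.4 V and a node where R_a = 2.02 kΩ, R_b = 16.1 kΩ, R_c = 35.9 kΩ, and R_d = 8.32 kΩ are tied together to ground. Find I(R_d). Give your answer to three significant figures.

I ≈ 0.143 mA

Parallel bank: R_p = 1/(1/2.02 + 1/16.1 + 1/35.9 + 1/8.32) = 1.418 kΩ.
Node voltage V_A = V_supply · R_p/(R_s + R_p) = 16.4 × 0.07265 = 1.191 V.
I(R_d) = V_A / R_d = 1.191/8.32 = 0.1432 mA.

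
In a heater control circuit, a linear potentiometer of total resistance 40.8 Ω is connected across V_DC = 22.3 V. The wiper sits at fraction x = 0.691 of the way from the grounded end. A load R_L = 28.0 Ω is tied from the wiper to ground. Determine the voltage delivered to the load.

V_out ≈ 11.8 V

Lower segment x·R_p = 28.19 Ω; upper segment (1−x)·R_p = 12.61 Ω.
R_L loads the lower segment: effective lower R = 14.05 Ω.
V_out = 22.3 × 14.05/(12.61 + 14.05) = 11.75 V.
(Unloaded: V_out = x·V_DC = 15.4 V.)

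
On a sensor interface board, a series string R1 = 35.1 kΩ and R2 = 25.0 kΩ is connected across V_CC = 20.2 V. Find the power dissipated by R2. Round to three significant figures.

Series current I = V_CC/ΣR = 20.2/60.10 = 0.3361 mA.
P(R2) = I²·R2 = (0.3361)² × 25.0 = 2.824 mW.

P ≈ 2.82 mW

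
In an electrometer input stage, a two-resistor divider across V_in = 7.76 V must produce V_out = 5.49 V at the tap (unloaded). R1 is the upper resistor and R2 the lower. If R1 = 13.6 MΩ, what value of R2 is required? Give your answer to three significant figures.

R2 ≈ 32.9 MΩ

V_out/V_in = R2/(R1+R2) = 0.7075.
Rearranging, R2 = R1·k/(1−k) = 13.6 × 2.419 = 32.89 MΩ.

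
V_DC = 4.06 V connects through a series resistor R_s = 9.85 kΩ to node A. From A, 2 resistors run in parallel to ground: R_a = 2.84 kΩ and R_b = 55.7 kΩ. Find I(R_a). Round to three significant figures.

Parallel bank: R_p = 1/(1/2.84 + 1/55.7) = 2.702 kΩ.
V_A = 4.06 × 2.702/12.55 = 0.8740 V.
I(R_a) = V_A / R_a = 0.8740/2.84 = 0.3078 mA.
(Check via current divider: I_total = 0.3234 mA; share G_k/ΣG = 0.9515 → same result.)

I ≈ 0.308 mA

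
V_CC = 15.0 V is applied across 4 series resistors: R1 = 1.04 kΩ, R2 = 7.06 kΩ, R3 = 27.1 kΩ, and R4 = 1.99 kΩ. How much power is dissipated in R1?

P ≈ 0.169 mW

Series current I = V_CC/ΣR = 15.0/37.19 = 0.4033 mA.
P = I²R = 0.1627 × 1.04 = 0.1692 mW.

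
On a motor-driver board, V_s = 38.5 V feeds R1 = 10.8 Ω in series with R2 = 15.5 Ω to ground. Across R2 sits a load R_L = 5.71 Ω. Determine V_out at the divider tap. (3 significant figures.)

V_out ≈ 10.7 V

First combine the lower leg with the load: R2 ‖ R_L = 4.173 Ω.
Voltage divider with the loaded lower leg: V_out = 38.5 × 4.173/(10.8 + 4.173) = 38.5 × 0.2787 = 10.73 V.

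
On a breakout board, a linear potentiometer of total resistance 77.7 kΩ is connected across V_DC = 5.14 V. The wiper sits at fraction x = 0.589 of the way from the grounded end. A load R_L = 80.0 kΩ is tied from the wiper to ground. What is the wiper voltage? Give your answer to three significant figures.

V_out ≈ 2.45 V

Lower segment x·R_p = 45.77 kΩ; upper segment (1−x)·R_p = 31.93 kΩ.
R_L loads the lower segment: effective lower R = 29.11 kΩ.
V_out = 5.14 × 29.11/(31.93 + 29.11) = 2.451 V.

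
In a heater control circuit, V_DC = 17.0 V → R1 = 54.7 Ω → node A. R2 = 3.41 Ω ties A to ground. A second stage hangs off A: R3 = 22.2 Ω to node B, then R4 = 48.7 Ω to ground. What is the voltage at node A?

Looking into the second stage from A: R3 + R4 = 70.90 Ω appears in parallel with R2.
R2 ‖ (R3+R4) = 3.254 Ω.
First divider: V_A = V_DC · 3.254/(54.7 + 3.254) = 0.9544 V.

V_A ≈ 0.954 V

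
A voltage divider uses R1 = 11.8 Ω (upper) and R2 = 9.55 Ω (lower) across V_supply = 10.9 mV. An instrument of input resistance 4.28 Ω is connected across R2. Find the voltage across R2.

The load sits in parallel with R2, giving an effective lower resistance R2' = R2·R_L/(R2+R_L) = 2.955 Ω.
Then V_out = V_supply · R2'/(R1 + R2') = 10.9 × 2.955/14.76 = 2.183 mV.

V_out ≈ 2.18 mV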